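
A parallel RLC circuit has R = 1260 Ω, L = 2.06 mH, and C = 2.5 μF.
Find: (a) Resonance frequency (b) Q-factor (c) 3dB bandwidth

Step 1 — Resonance: ω₀ = 1/√(LC) = 1/√(0.00206·2.5e-06) = 1.393e+04 rad/s.
Step 2 — f₀ = ω₀/(2π) = 2218 Hz.
Step 3 — Parallel Q: Q = R/(ω₀L) = 1260/(1.393e+04·0.00206) = 43.89.
Step 4 — Bandwidth: Δω = ω₀/Q = 317.5 rad/s; BW = Δω/(2π) = 50.53 Hz.

(a) f₀ = 2218 Hz  (b) Q = 43.89  (c) BW = 50.53 Hz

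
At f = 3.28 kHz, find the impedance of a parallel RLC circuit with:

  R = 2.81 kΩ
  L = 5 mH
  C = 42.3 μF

Step 1 — Angular frequency: ω = 2π·f = 2π·3280 = 2.061e+04 rad/s.
Step 2 — Component impedances:
  R: Z = R = 2810 Ω
  L: Z = jωL = j·2.061e+04·0.005 = 0 + j103 Ω
  C: Z = 1/(jωC) = -j/(ω·C) = 0 - j1.147 Ω
Step 3 — Parallel combination: 1/Z_total = 1/R + 1/L + 1/C; Z_total = 0.0004789 - j1.16 Ω = 1.16∠-90.0° Ω.

Z = 0.0004789 - j1.16 Ω = 1.16∠-90.0° Ω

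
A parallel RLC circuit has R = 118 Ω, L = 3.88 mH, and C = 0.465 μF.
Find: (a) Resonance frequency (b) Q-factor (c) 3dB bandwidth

Step 1 — Resonance: ω₀ = 1/√(LC) = 1/√(0.00388·4.65e-07) = 2.354e+04 rad/s.
Step 2 — f₀ = ω₀/(2π) = 3747 Hz.
Step 3 — Parallel Q: Q = R/(ω₀L) = 118/(2.354e+04·0.00388) = 1.292.
Step 4 — Bandwidth: Δω = ω₀/Q = 1.822e+04 rad/s; BW = Δω/(2π) = 2901 Hz.

(a) f₀ = 3747 Hz  (b) Q = 1.292  (c) BW = 2901 Hz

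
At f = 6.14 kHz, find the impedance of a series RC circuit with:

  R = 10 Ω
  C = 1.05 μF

Step 1 — Angular frequency: ω = 2π·f = 2π·6140 = 3.858e+04 rad/s.
Step 2 — Component impedances:
  R: Z = R = 10 Ω
  C: Z = 1/(jωC) = -j/(ω·C) = 0 - j24.69 Ω
Step 3 — Series combination: Z_total = R + C = 10 - j24.69 Ω = 26.64∠-67.9° Ω.

Z = 10 - j24.69 Ω = 26.64∠-67.9° Ω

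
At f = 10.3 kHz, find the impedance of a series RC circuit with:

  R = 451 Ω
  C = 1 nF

Step 1 — Angular frequency: ω = 2π·f = 2π·1.03e+04 = 6.472e+04 rad/s.
Step 2 — Component impedances:
  R: Z = R = 451 Ω
  C: Z = 1/(jωC) = -j/(ω·C) = 0 - j1.545e+04 Ω
Step 3 — Series combination: Z_total = R + C = 451 - j1.545e+04 Ω = 1.546e+04∠-88.3° Ω.

Z = 451 - j1.545e+04 Ω = 1.546e+04∠-88.3° Ω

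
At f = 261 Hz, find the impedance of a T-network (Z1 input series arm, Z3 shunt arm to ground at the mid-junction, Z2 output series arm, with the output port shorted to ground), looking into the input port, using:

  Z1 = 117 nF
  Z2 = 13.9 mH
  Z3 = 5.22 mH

Step 1 — Angular frequency: ω = 2π·f = 2π·261 = 1640 rad/s.
Step 2 — Component impedances:
  Z1: Z = 1/(jωC) = -j/(ω·C) = 0 - j5212 Ω
  Z2: Z = jωL = j·1640·0.0139 = 0 + j22.79 Ω
  Z3: Z = jωL = j·1640·0.00522 = 0 + j8.56 Ω
Step 3 — With the output port shorted to ground, the output series arm Z2 runs from the junction to ground; the shunt arm Z3 also runs from the junction to ground. They appear in parallel: Z3 || Z2 = 0 + j6.223 Ω.
Step 4 — Series with input arm Z1: Z_in = Z1 + (Z3 || Z2) = 0 - j5206 Ω = 5206∠-90.0° Ω.

Z = 0 - j5206 Ω = 5206∠-90.0° Ω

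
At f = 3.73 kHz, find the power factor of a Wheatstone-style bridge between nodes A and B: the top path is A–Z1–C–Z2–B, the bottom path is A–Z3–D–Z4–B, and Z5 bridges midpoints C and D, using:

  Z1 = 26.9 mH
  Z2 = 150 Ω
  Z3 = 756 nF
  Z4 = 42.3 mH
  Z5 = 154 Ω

Step 1 — Angular frequency: ω = 2π·f = 2π·3730 = 2.344e+04 rad/s.
Step 2 — Component impedances:
  Z1: Z = jωL = j·2.344e+04·0.0269 = 0 + j630.4 Ω
  Z2: Z = R = 150 Ω
  Z3: Z = 1/(jωC) = -j/(ω·C) = 0 - j56.44 Ω
  Z4: Z = jωL = j·2.344e+04·0.0423 = 0 + j991.4 Ω
  Z5: Z = R = 154 Ω
Step 3 — Bridge requires nodal analysis (the Z5 bridge couples midpoints C and D, so the two paths cannot be reduced to a simple series/parallel combination). Setting node B to ground and injecting 1 A at node A, the 3-node admittance system at A, C, D solves to V_A = Z_AB = 276.1 + j61.29 Ω = 282.8∠12.5° Ω.
Step 4 — Power factor: PF = cos(φ) = Re(Z)/|Z| = 276.1/282.82 = 0.9762.
Step 5 — Type: Im(Z) = 61.29 ⇒ lagging (phase φ = 12.5°).

PF = 0.9762 (lagging, φ = 12.5°)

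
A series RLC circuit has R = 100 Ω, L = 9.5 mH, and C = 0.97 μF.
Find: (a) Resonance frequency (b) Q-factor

Step 1 — Resonance condition Im(Z)=0 gives ω₀ = 1/√(LC).
Step 2 — ω₀ = 1/√(0.0095·9.7e-07) = 1.042e+04 rad/s.
Step 3 — f₀ = ω₀/(2π) = 1658 Hz.
Step 4 — Series Q: Q = ω₀L/R = 1.042e+04·0.0095/100 = 0.9896.

(a) f₀ = 1658 Hz  (b) Q = 0.9896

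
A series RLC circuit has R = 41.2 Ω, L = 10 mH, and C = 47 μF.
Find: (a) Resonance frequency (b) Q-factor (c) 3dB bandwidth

Step 1 — Resonance condition Im(Z)=0 gives ω₀ = 1/√(LC).
Step 2 — ω₀ = 1/√(0.01·4.7e-05) = 1459 rad/s.
Step 3 — f₀ = ω₀/(2π) = 232.2 Hz.
Step 4 — Series Q: Q = ω₀L/R = 1459·0.01/41.2 = 0.354.
Step 5 — 3dB bandwidth: Δω = ω₀/Q = 4120 rad/s; BW = Δω/(2π) = 655.7 Hz.

(a) f₀ = 232.2 Hz  (b) Q = 0.354  (c) BW = 655.7 Hz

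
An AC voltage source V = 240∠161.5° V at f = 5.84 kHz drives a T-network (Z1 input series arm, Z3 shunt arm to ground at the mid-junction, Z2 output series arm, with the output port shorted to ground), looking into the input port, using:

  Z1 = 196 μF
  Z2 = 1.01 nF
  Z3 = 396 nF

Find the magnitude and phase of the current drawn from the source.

Step 1 — Angular frequency: ω = 2π·f = 2π·5840 = 3.669e+04 rad/s.
Step 2 — Component impedances:
  Z1: Z = 1/(jωC) = -j/(ω·C) = 0 - j0.139 Ω
  Z2: Z = 1/(jωC) = -j/(ω·C) = 0 - j2.698e+04 Ω
  Z3: Z = 1/(jωC) = -j/(ω·C) = 0 - j68.82 Ω
Step 3 — With the output port shorted to ground, the output series arm Z2 runs from the junction to ground; the shunt arm Z3 also runs from the junction to ground. They appear in parallel: Z3 || Z2 = 0 - j68.64 Ω.
Step 4 — Series with input arm Z1: Z_in = Z1 + (Z3 || Z2) = 0 - j68.78 Ω = 68.78∠-90.0° Ω.
Step 5 — Source phasor: V = 240∠161.5° V = -227.6 + j76.15 V.
Step 6 — Ohm's law: I = V / Z_total = (-227.6 + j76.15) / (0 - j68.78) = -1.107 - j3.309 A.
Step 7 — Convert to polar: |I| = 3.489 A, ∠I = -108.5°.

I = 3.489∠-108.5° A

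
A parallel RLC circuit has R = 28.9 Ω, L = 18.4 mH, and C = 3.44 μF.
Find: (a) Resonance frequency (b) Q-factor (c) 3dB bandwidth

Step 1 — Resonance: ω₀ = 1/√(LC) = 1/√(0.0184·3.44e-06) = 3975 rad/s.
Step 2 — f₀ = ω₀/(2π) = 632.6 Hz.
Step 3 — Parallel Q: Q = R/(ω₀L) = 28.9/(3975·0.0184) = 0.3952.
Step 4 — Bandwidth: Δω = ω₀/Q = 1.006e+04 rad/s; BW = Δω/(2π) = 1601 Hz.

(a) f₀ = 632.6 Hz  (b) Q = 0.3952  (c) BW = 1601 Hz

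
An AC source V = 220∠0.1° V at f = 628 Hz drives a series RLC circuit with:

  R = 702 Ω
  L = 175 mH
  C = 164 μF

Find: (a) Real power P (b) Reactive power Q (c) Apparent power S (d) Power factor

Step 1 — Angular frequency: ω = 2π·f = 2π·628 = 3946 rad/s.
Step 2 — Component impedances:
  R: Z = R = 702 Ω
  L: Z = jωL = j·3946·0.175 = 0 + j690.5 Ω
  C: Z = 1/(jωC) = -j/(ω·C) = 0 - j1.545 Ω
Step 3 — Series combination: Z_total = R + L + C = 702 + j689 Ω = 983.6∠44.5° Ω.
Step 4 — Source phasor: V = 220∠0.1° V = 220 + j0.384 V.
Step 5 — Current: I = V / Z = 0.1599 - j0.1564 A = 0.2237∠-44.4° A.
Step 6 — Complex power: S = V·I* = 35.12 + j34.47 VA.
Step 7 — Real power: P = Re(S) = 35.12 W.
Step 8 — Reactive power: Q = Im(S) = 34.47 VAR.
Step 9 — Apparent power: |S| = 49.21 VA.
Step 10 — Power factor: PF = P/|S| = 0.7137 (lagging).

(a) P = 35.12 W  (b) Q = 34.47 VAR  (c) S = 49.21 VA  (d) PF = 0.7137 (lagging)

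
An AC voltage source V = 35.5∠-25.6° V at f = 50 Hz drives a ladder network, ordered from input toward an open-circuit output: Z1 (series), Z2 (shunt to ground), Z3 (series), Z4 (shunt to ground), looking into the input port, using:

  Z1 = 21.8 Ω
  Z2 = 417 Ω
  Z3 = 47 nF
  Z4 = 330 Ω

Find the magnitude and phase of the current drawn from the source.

Step 1 — Angular frequency: ω = 2π·f = 2π·50 = 314.2 rad/s.
Step 2 — Component impedances:
  Z1: Z = R = 21.8 Ω
  Z2: Z = R = 417 Ω
  Z3: Z = 1/(jωC) = -j/(ω·C) = 0 - j6.773e+04 Ω
  Z4: Z = R = 330 Ω
Step 3 — Ladder network (open output): work backward from the far end, alternating series and parallel combinations. Z_in = 438.8 - j2.567 Ω = 438.8∠-0.3° Ω.
Step 4 — Source phasor: V = 35.5∠-25.6° V = 32.02 - j15.34 V.
Step 5 — Ohm's law: I = V / Z_total = (32.02 - j15.34) / (438.8 - j2.567) = 0.07317 - j0.03453 A.
Step 6 — Convert to polar: |I| = 0.08091 A, ∠I = -25.3°.

I = 0.08091∠-25.3° A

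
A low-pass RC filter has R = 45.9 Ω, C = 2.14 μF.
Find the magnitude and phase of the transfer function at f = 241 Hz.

Step 1 — Angular frequency: ω = 2π·241 = 1514 rad/s.
Step 2 — Transfer function: H(jω) = 1/(1 + jωRC).
Step 3 — Denominator: 1 + jωRC = 1 + j·1514·45.9·2.14e-06 = 1 + j0.1487.
Step 4 — H = 0.9784 - j0.1455.
Step 5 — Magnitude: |H| = 0.9891 (-0.1 dB); phase: φ = -8.5°.

|H| = 0.9891 (-0.1 dB), φ = -8.5°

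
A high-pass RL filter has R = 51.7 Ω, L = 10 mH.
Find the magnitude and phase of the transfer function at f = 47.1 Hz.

Step 1 — Angular frequency: ω = 2π·47.1 = 295.9 rad/s.
Step 2 — Transfer function: H(jω) = jωL/(R + jωL).
Step 3 — Numerator jωL = j·2.959; denominator R + jωL = 51.7 + j2.959.
Step 4 — H = 0.003266 + j0.05705.
Step 5 — Magnitude: |H| = 0.05715 (-24.9 dB); phase: φ = 86.7°.

|H| = 0.05715 (-24.9 dB), φ = 86.7°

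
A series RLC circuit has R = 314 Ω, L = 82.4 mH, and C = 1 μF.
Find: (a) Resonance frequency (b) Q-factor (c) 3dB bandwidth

Step 1 — Resonance: ω₀ = 1/√(LC) = 1/√(0.0824·1e-06) = 3484 rad/s.
Step 2 — f₀ = ω₀/(2π) = 554.4 Hz.
Step 3 — Series Q: Q = ω₀L/R = 3484·0.0824/314 = 0.9142.
Step 4 — Bandwidth: Δω = ω₀/Q = 3811 rad/s; BW = Δω/(2π) = 606.5 Hz.

(a) f₀ = 554.4 Hz  (b) Q = 0.9142  (c) BW = 606.5 Hz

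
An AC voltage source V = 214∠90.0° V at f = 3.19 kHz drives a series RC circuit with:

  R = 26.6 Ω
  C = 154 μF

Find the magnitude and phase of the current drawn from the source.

Step 1 — Angular frequency: ω = 2π·f = 2π·3190 = 2.004e+04 rad/s.
Step 2 — Component impedances:
  R: Z = R = 26.6 Ω
  C: Z = 1/(jωC) = -j/(ω·C) = 0 - j0.324 Ω
Step 3 — Series combination: Z_total = R + C = 26.6 - j0.324 Ω = 26.6∠-0.7° Ω.
Step 4 — Source phasor: V = 214∠90.0° V = 0 + j214 V.
Step 5 — Ohm's law: I = V / Z_total = (0 + j214) / (26.6 - j0.324) = -0.09797 + j8.044 A.
Step 6 — Convert to polar: |I| = 8.045 A, ∠I = 90.7°.

I = 8.045∠90.7° A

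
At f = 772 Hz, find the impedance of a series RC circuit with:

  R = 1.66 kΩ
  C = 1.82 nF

Step 1 — Angular frequency: ω = 2π·f = 2π·772 = 4851 rad/s.
Step 2 — Component impedances:
  R: Z = R = 1660 Ω
  C: Z = 1/(jωC) = -j/(ω·C) = 0 - j1.133e+05 Ω
Step 3 — Series combination: Z_total = R + C = 1660 - j1.133e+05 Ω = 1.133e+05∠-89.2° Ω.

Z = 1660 - j1.133e+05 Ω = 1.133e+05∠-89.2° Ω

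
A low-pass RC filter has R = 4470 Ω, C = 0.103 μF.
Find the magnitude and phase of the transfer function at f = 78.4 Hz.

Step 1 — Angular frequency: ω = 2π·78.4 = 492.6 rad/s.
Step 2 — Transfer function: H(jω) = 1/(1 + jωRC).
Step 3 — Denominator: 1 + jωRC = 1 + j·492.6·4470·1.03e-07 = 1 + j0.2268.
Step 4 — H = 0.9511 - j0.2157.
Step 5 — Magnitude: |H| = 0.9752 (-0.2 dB); phase: φ = -12.8°.

|H| = 0.9752 (-0.2 dB), φ = -12.8°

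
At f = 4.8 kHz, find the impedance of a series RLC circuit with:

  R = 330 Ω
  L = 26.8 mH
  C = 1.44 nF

Step 1 — Angular frequency: ω = 2π·f = 2π·4800 = 3.016e+04 rad/s.
Step 2 — Component impedances:
  R: Z = R = 330 Ω
  L: Z = jωL = j·3.016e+04·0.0268 = 0 + j808.3 Ω
  C: Z = 1/(jωC) = -j/(ω·C) = 0 - j2.303e+04 Ω
Step 3 — Series combination: Z_total = R + L + C = 330 - j2.222e+04 Ω = 2.222e+04∠-89.1° Ω.

Z = 330 - j2.222e+04 Ω = 2.222e+04∠-89.1° Ω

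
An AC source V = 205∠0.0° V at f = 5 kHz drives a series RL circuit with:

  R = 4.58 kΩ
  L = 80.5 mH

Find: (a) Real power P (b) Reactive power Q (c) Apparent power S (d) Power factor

Step 1 — Angular frequency: ω = 2π·f = 2π·5000 = 3.142e+04 rad/s.
Step 2 — Component impedances:
  R: Z = R = 4580 Ω
  L: Z = jωL = j·3.142e+04·0.0805 = 0 + j2529 Ω
Step 3 — Series combination: Z_total = R + L = 4580 + j2529 Ω = 5232∠28.9° Ω.
Step 4 — Source phasor: V = 205∠0.0° V = 205 V.
Step 5 — Current: I = V / Z = 0.0343 - j0.01894 A = 0.03918∠-28.9° A.
Step 6 — Complex power: S = V·I* = 7.032 + j3.883 VA.
Step 7 — Real power: P = Re(S) = 7.032 W.
Step 8 — Reactive power: Q = Im(S) = 3.883 VAR.
Step 9 — Apparent power: |S| = 8.033 VA.
Step 10 — Power factor: PF = P/|S| = 0.8754 (lagging).

(a) P = 7.032 W  (b) Q = 3.883 VAR  (c) S = 8.033 VA  (d) PF = 0.8754 (lagging)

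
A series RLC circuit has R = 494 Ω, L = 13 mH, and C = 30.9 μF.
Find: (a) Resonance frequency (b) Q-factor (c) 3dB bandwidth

Step 1 — Resonance: ω₀ = 1/√(LC) = 1/√(0.013·3.09e-05) = 1578 rad/s.
Step 2 — f₀ = ω₀/(2π) = 251.1 Hz.
Step 3 — Series Q: Q = ω₀L/R = 1578·0.013/494 = 0.04152.
Step 4 — Bandwidth: Δω = ω₀/Q = 3.8e+04 rad/s; BW = Δω/(2π) = 6048 Hz.

(a) f₀ = 251.1 Hz  (b) Q = 0.04152  (c) BW = 6048 Hz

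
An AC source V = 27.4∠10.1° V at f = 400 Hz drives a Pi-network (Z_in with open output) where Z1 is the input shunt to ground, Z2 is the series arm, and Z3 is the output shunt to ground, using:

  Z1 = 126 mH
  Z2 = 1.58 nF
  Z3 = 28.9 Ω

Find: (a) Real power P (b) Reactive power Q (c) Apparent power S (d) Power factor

Step 1 — Angular frequency: ω = 2π·f = 2π·400 = 2513 rad/s.
Step 2 — Component impedances:
  Z1: Z = jωL = j·2513·0.126 = 0 + j316.7 Ω
  Z2: Z = 1/(jωC) = -j/(ω·C) = 0 - j2.518e+05 Ω
  Z3: Z = R = 28.9 Ω
Step 3 — With open output, the series arm Z2 and the output shunt Z3 appear in series to ground: Z2 + Z3 = 28.9 - j2.518e+05 Ω.
Step 4 — Parallel with input shunt Z1: Z_in = Z1 || (Z2 + Z3) = 4.581e-05 + j317.1 Ω = 317.1∠90.0° Ω.
Step 5 — Source phasor: V = 27.4∠10.1° V = 26.98 + j4.805 V.
Step 6 — Current: I = V / Z = 0.01515 - j0.08508 A = 0.08642∠-79.9° A.
Step 7 — Complex power: S = V·I* = 3.421e-07 + j2.368 VA.
Step 8 — Real power: P = Re(S) = 3.421e-07 W.
Step 9 — Reactive power: Q = Im(S) = 2.368 VAR.
Step 10 — Apparent power: |S| = 2.368 VA.
Step 11 — Power factor: PF = P/|S| = 1.445e-07 (lagging).

(a) P = 3.421e-07 W  (b) Q = 2.368 VAR  (c) S = 2.368 VA  (d) PF = 1.445e-07 (lagging)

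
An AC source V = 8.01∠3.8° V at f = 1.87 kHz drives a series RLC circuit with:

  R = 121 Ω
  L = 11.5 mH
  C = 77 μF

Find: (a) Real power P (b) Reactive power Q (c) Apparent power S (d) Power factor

Step 1 — Angular frequency: ω = 2π·f = 2π·1870 = 1.175e+04 rad/s.
Step 2 — Component impedances:
  R: Z = R = 121 Ω
  L: Z = jωL = j·1.175e+04·0.0115 = 0 + j135.1 Ω
  C: Z = 1/(jωC) = -j/(ω·C) = 0 - j1.105 Ω
Step 3 — Series combination: Z_total = R + L + C = 121 + j134 Ω = 180.6∠47.9° Ω.
Step 4 — Source phasor: V = 8.01∠3.8° V = 7.992 + j0.5309 V.
Step 5 — Current: I = V / Z = 0.03185 - j0.03088 A = 0.04436∠-44.1° A.
Step 6 — Complex power: S = V·I* = 0.2381 + j0.2637 VA.
Step 7 — Real power: P = Re(S) = 0.2381 W.
Step 8 — Reactive power: Q = Im(S) = 0.2637 VAR.
Step 9 — Apparent power: |S| = 0.3553 VA.
Step 10 — Power factor: PF = P/|S| = 0.6701 (lagging).

(a) P = 0.2381 W  (b) Q = 0.2637 VAR  (c) S = 0.3553 VA  (d) PF = 0.6701 (lagging)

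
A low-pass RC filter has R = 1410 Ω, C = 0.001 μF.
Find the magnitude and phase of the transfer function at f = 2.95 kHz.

Step 1 — Angular frequency: ω = 2π·2950 = 1.854e+04 rad/s.
Step 2 — Transfer function: H(jω) = 1/(1 + jωRC).
Step 3 — Denominator: 1 + jωRC = 1 + j·1.854e+04·1410·1e-09 = 1 + j0.02613.
Step 4 — H = 0.9993 - j0.02612.
Step 5 — Magnitude: |H| = 0.9997 (-0.0 dB); phase: φ = -1.5°.

|H| = 0.9997 (-0.0 dB), φ = -1.5°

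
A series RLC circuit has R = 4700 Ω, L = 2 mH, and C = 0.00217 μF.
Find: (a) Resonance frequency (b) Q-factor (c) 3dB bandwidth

Step 1 — Resonance: ω₀ = 1/√(LC) = 1/√(0.002·2.17e-09) = 4.8e+05 rad/s.
Step 2 — f₀ = ω₀/(2π) = 7.64e+04 Hz.
Step 3 — Series Q: Q = ω₀L/R = 4.8e+05·0.002/4700 = 0.2043.
Step 4 — Bandwidth: Δω = ω₀/Q = 2.35e+06 rad/s; BW = Δω/(2π) = 3.74e+05 Hz.

(a) f₀ = 7.64e+04 Hz  (b) Q = 0.2043  (c) BW = 3.74e+05 Hz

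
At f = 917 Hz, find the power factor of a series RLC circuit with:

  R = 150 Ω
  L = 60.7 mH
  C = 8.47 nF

Step 1 — Angular frequency: ω = 2π·f = 2π·917 = 5762 rad/s.
Step 2 — Component impedances:
  R: Z = R = 150 Ω
  L: Z = jωL = j·5762·0.0607 = 0 + j349.7 Ω
  C: Z = 1/(jωC) = -j/(ω·C) = 0 - j2.049e+04 Ω
Step 3 — Series combination: Z_total = R + L + C = 150 - j2.014e+04 Ω = 2.014e+04∠-89.6° Ω.
Step 4 — Power factor: PF = cos(φ) = Re(Z)/|Z| = 150/20142 = 0.007447.
Step 5 — Type: Im(Z) = -2.014e+04 ⇒ leading (phase φ = -89.6°).

PF = 0.007447 (leading, φ = -89.6°)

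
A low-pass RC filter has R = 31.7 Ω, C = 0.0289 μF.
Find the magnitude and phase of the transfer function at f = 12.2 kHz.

Step 1 — Angular frequency: ω = 2π·1.22e+04 = 7.665e+04 rad/s.
Step 2 — Transfer function: H(jω) = 1/(1 + jωRC).
Step 3 — Denominator: 1 + jωRC = 1 + j·7.665e+04·31.7·2.89e-08 = 1 + j0.07023.
Step 4 — H = 0.9951 - j0.06988.
Step 5 — Magnitude: |H| = 0.9975 (-0.0 dB); phase: φ = -4.0°.

|H| = 0.9975 (-0.0 dB), φ = -4.0°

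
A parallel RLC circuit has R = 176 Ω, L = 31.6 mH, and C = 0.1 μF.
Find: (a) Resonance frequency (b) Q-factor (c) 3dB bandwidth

Step 1 — Resonance: ω₀ = 1/√(LC) = 1/√(0.0316·1e-07) = 1.779e+04 rad/s.
Step 2 — f₀ = ω₀/(2π) = 2831 Hz.
Step 3 — Parallel Q: Q = R/(ω₀L) = 176/(1.779e+04·0.0316) = 0.3131.
Step 4 — Bandwidth: Δω = ω₀/Q = 5.682e+04 rad/s; BW = Δω/(2π) = 9043 Hz.

(a) f₀ = 2831 Hz  (b) Q = 0.3131  (c) BW = 9043 Hz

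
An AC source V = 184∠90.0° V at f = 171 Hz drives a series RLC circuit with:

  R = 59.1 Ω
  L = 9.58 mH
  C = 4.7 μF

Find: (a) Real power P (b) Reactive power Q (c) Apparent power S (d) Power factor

Step 1 — Angular frequency: ω = 2π·f = 2π·171 = 1074 rad/s.
Step 2 — Component impedances:
  R: Z = R = 59.1 Ω
  L: Z = jωL = j·1074·0.00958 = 0 + j10.29 Ω
  C: Z = 1/(jωC) = -j/(ω·C) = 0 - j198 Ω
Step 3 — Series combination: Z_total = R + L + C = 59.1 - j187.7 Ω = 196.8∠-72.5° Ω.
Step 4 — Source phasor: V = 184∠90.0° V = 0 + j184 V.
Step 5 — Current: I = V / Z = -0.8917 + j0.2807 A = 0.9349∠162.5° A.
Step 6 — Complex power: S = V·I* = 51.65 - j164.1 VA.
Step 7 — Real power: P = Re(S) = 51.65 W.
Step 8 — Reactive power: Q = Im(S) = -164.1 VAR.
Step 9 — Apparent power: |S| = 172 VA.
Step 10 — Power factor: PF = P/|S| = 0.3003 (leading).

(a) P = 51.65 W  (b) Q = -164.1 VAR  (c) S = 172 VA  (d) PF = 0.3003 (leading)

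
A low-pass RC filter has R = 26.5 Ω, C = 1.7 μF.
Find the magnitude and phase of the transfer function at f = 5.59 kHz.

Step 1 — Angular frequency: ω = 2π·5590 = 3.512e+04 rad/s.
Step 2 — Transfer function: H(jω) = 1/(1 + jωRC).
Step 3 — Denominator: 1 + jωRC = 1 + j·3.512e+04·26.5·1.7e-06 = 1 + j1.582.
Step 4 — H = 0.2854 - j0.4516.
Step 5 — Magnitude: |H| = 0.5342 (-5.4 dB); phase: φ = -57.7°.

|H| = 0.5342 (-5.4 dB), φ = -57.7°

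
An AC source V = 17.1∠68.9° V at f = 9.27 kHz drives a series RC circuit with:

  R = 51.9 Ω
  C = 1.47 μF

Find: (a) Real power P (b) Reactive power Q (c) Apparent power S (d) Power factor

Step 1 — Angular frequency: ω = 2π·f = 2π·9270 = 5.825e+04 rad/s.
Step 2 — Component impedances:
  R: Z = R = 51.9 Ω
  C: Z = 1/(jωC) = -j/(ω·C) = 0 - j11.68 Ω
Step 3 — Series combination: Z_total = R + C = 51.9 - j11.68 Ω = 53.2∠-12.7° Ω.
Step 4 — Source phasor: V = 17.1∠68.9° V = 6.156 + j15.95 V.
Step 5 — Current: I = V / Z = 0.04705 + j0.318 A = 0.3214∠81.6° A.
Step 6 — Complex power: S = V·I* = 5.363 - j1.207 VA.
Step 7 — Real power: P = Re(S) = 5.363 W.
Step 8 — Reactive power: Q = Im(S) = -1.207 VAR.
Step 9 — Apparent power: |S| = 5.497 VA.
Step 10 — Power factor: PF = P/|S| = 0.9756 (leading).

(a) P = 5.363 W  (b) Q = -1.207 VAR  (c) S = 5.497 VA  (d) PF = 0.9756 (leading)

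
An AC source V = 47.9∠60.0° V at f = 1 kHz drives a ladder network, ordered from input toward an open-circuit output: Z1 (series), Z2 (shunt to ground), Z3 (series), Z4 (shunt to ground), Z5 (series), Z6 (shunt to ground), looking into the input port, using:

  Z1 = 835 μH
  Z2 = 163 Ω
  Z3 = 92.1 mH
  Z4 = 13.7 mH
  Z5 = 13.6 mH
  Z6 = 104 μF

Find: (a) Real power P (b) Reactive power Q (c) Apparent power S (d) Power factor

Step 1 — Angular frequency: ω = 2π·f = 2π·1000 = 6283 rad/s.
Step 2 — Component impedances:
  Z1: Z = jωL = j·6283·0.000835 = 0 + j5.246 Ω
  Z2: Z = R = 163 Ω
  Z3: Z = jωL = j·6283·0.0921 = 0 + j578.7 Ω
  Z4: Z = jωL = j·6283·0.0137 = 0 + j86.08 Ω
  Z5: Z = jωL = j·6283·0.0136 = 0 + j85.45 Ω
  Z6: Z = 1/(jωC) = -j/(ω·C) = 0 - j1.53 Ω
Step 3 — Ladder network (open output): work backward from the far end, alternating series and parallel combinations. Z_in = 152.5 + j45.26 Ω = 159.1∠16.5° Ω.
Step 4 — Source phasor: V = 47.9∠60.0° V = 23.95 + j41.48 V.
Step 5 — Current: I = V / Z = 0.2185 + j0.2072 A = 0.3011∠43.5° A.
Step 6 — Complex power: S = V·I* = 13.83 + j4.104 VA.
Step 7 — Real power: P = Re(S) = 13.83 W.
Step 8 — Reactive power: Q = Im(S) = 4.104 VAR.
Step 9 — Apparent power: |S| = 14.42 VA.
Step 10 — Power factor: PF = P/|S| = 0.9587 (lagging).

(a) P = 13.83 W  (b) Q = 4.104 VAR  (c) S = 14.42 VA  (d) PF = 0.9587 (lagging)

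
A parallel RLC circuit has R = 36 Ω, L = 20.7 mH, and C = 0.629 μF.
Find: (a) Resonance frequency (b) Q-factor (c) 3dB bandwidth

Step 1 — Resonance: ω₀ = 1/√(LC) = 1/√(0.0207·6.29e-07) = 8764 rad/s.
Step 2 — f₀ = ω₀/(2π) = 1395 Hz.
Step 3 — Parallel Q: Q = R/(ω₀L) = 36/(8764·0.0207) = 0.1984.
Step 4 — Bandwidth: Δω = ω₀/Q = 4.416e+04 rad/s; BW = Δω/(2π) = 7029 Hz.

(a) f₀ = 1395 Hz  (b) Q = 0.1984  (c) BW = 7029 Hz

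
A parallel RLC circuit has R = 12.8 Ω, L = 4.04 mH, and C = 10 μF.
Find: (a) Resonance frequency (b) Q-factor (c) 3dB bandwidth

Step 1 — Resonance: ω₀ = 1/√(LC) = 1/√(0.00404·1e-05) = 4975 rad/s.
Step 2 — f₀ = ω₀/(2π) = 791.8 Hz.
Step 3 — Parallel Q: Q = R/(ω₀L) = 12.8/(4975·0.00404) = 0.6368.
Step 4 — Bandwidth: Δω = ω₀/Q = 7812 rad/s; BW = Δω/(2π) = 1243 Hz.

(a) f₀ = 791.8 Hz  (b) Q = 0.6368  (c) BW = 1243 Hz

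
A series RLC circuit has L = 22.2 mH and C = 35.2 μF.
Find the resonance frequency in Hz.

Step 1 — Resonance condition Im(Z)=0 gives ω₀ = 1/√(LC).
Step 2 — ω₀ = 1/√(0.0222·3.52e-05) = 1131 rad/s.
Step 3 — f₀ = ω₀/(2π) = 180 Hz.

f₀ = 180 Hz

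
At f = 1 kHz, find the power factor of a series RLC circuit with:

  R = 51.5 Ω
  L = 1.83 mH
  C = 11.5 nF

Step 1 — Angular frequency: ω = 2π·f = 2π·1000 = 6283 rad/s.
Step 2 — Component impedances:
  R: Z = R = 51.5 Ω
  L: Z = jωL = j·6283·0.00183 = 0 + j11.5 Ω
  C: Z = 1/(jωC) = -j/(ω·C) = 0 - j1.384e+04 Ω
Step 3 — Series combination: Z_total = R + L + C = 51.5 - j1.383e+04 Ω = 1.383e+04∠-89.8° Ω.
Step 4 — Power factor: PF = cos(φ) = Re(Z)/|Z| = 51.5/1.383e+04 = 0.003724.
Step 5 — Type: Im(Z) = -1.383e+04 ⇒ leading (phase φ = -89.8°).

PF = 0.003724 (leading, φ = -89.8°)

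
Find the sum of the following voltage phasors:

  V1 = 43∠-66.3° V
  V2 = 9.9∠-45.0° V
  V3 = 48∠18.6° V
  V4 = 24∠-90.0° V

Step 1 — Convert each phasor to rectangular form:
  V1 = 43·(cos(-66.3°) + j·sin(-66.3°)) = 17.28 - j39.37 V
  V2 = 9.9·(cos(-45.0°) + j·sin(-45.0°)) = 7 - j7 V
  V3 = 48·(cos(18.6°) + j·sin(18.6°)) = 45.49 + j15.31 V
  V4 = 24·(cos(-90.0°) + j·sin(-90.0°)) = 0 - j24 V
Step 2 — Sum components: V_total = 69.78 - j55.06 V.
Step 3 — Convert to polar: |V_total| = 88.89 V, ∠V_total = -38.3°.

V_total = 88.89∠-38.3° V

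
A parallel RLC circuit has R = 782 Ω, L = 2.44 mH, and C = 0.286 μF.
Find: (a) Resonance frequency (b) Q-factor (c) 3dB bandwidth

Step 1 — Resonance: ω₀ = 1/√(LC) = 1/√(0.00244·2.86e-07) = 3.785e+04 rad/s.
Step 2 — f₀ = ω₀/(2π) = 6025 Hz.
Step 3 — Parallel Q: Q = R/(ω₀L) = 782/(3.785e+04·0.00244) = 8.466.
Step 4 — Bandwidth: Δω = ω₀/Q = 4471 rad/s; BW = Δω/(2π) = 711.6 Hz.

(a) f₀ = 6025 Hz  (b) Q = 8.466  (c) BW = 711.6 Hz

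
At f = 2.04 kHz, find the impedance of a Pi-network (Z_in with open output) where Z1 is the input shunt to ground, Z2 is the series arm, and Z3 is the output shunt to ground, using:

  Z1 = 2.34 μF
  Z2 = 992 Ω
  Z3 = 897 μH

Step 1 — Angular frequency: ω = 2π·f = 2π·2040 = 1.282e+04 rad/s.
Step 2 — Component impedances:
  Z1: Z = 1/(jωC) = -j/(ω·C) = 0 - j33.34 Ω
  Z2: Z = R = 992 Ω
  Z3: Z = jωL = j·1.282e+04·0.000897 = 0 + j11.5 Ω
Step 3 — With open output, the series arm Z2 and the output shunt Z3 appear in series to ground: Z2 + Z3 = 992 + j11.5 Ω.
Step 4 — Parallel with input shunt Z1: Z_in = Z1 || (Z2 + Z3) = 1.12 - j33.32 Ω = 33.33∠-88.1° Ω.

Z = 1.12 - j33.32 Ω = 33.33∠-88.1° Ω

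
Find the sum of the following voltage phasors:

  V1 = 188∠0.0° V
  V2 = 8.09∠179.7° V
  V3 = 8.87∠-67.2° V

Step 1 — Convert each phasor to rectangular form:
  V1 = 188·(cos(0.0°) + j·sin(0.0°)) = 188 V
  V2 = 8.09·(cos(179.7°) + j·sin(179.7°)) = -8.09 + j0.04236 V
  V3 = 8.87·(cos(-67.2°) + j·sin(-67.2°)) = 3.437 - j8.177 V
Step 2 — Sum components: V_total = 183.3 - j8.135 V.
Step 3 — Convert to polar: |V_total| = 183.5 V, ∠V_total = -2.5°.

V_total = 183.5∠-2.5° V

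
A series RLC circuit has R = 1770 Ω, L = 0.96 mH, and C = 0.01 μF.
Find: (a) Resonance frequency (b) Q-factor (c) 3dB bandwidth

Step 1 — Resonance: ω₀ = 1/√(LC) = 1/√(0.00096·1e-08) = 3.227e+05 rad/s.
Step 2 — f₀ = ω₀/(2π) = 5.137e+04 Hz.
Step 3 — Series Q: Q = ω₀L/R = 3.227e+05·0.00096/1770 = 0.1751.
Step 4 — Bandwidth: Δω = ω₀/Q = 1.844e+06 rad/s; BW = Δω/(2π) = 2.934e+05 Hz.

(a) f₀ = 5.137e+04 Hz  (b) Q = 0.1751  (c) BW = 2.934e+05 Hz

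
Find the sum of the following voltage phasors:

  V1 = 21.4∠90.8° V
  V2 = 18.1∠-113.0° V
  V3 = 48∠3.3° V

Step 1 — Convert each phasor to rectangular form:
  V1 = 21.4·(cos(90.8°) + j·sin(90.8°)) = -0.2988 + j21.4 V
  V2 = 18.1·(cos(-113.0°) + j·sin(-113.0°)) = -7.072 - j16.66 V
  V3 = 48·(cos(3.3°) + j·sin(3.3°)) = 47.92 + j2.763 V
Step 2 — Sum components: V_total = 40.55 + j7.5 V.
Step 3 — Convert to polar: |V_total| = 41.24 V, ∠V_total = 10.5°.

V_total = 41.24∠10.5° V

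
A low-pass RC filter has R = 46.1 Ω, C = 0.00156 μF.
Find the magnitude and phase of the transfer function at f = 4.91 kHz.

Step 1 — Angular frequency: ω = 2π·4910 = 3.085e+04 rad/s.
Step 2 — Transfer function: H(jω) = 1/(1 + jωRC).
Step 3 — Denominator: 1 + jωRC = 1 + j·3.085e+04·46.1·1.56e-09 = 1 + j0.002219.
Step 4 — H = 1 - j0.002219.
Step 5 — Magnitude: |H| = 1 (-0.0 dB); phase: φ = -0.1°.

|H| = 1 (-0.0 dB), φ = -0.1°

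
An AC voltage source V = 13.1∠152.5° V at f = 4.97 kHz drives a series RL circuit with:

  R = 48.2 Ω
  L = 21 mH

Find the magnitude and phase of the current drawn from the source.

Step 1 — Angular frequency: ω = 2π·f = 2π·4970 = 3.123e+04 rad/s.
Step 2 — Component impedances:
  R: Z = R = 48.2 Ω
  L: Z = jωL = j·3.123e+04·0.021 = 0 + j655.8 Ω
Step 3 — Series combination: Z_total = R + L = 48.2 + j655.8 Ω = 657.5∠85.8° Ω.
Step 4 — Source phasor: V = 13.1∠152.5° V = -11.62 + j6.049 V.
Step 5 — Ohm's law: I = V / Z_total = (-11.62 + j6.049) / (48.2 + j655.8) = 0.007879 + j0.0183 A.
Step 6 — Convert to polar: |I| = 0.01992 A, ∠I = 66.7°.

I = 0.01992∠66.7° A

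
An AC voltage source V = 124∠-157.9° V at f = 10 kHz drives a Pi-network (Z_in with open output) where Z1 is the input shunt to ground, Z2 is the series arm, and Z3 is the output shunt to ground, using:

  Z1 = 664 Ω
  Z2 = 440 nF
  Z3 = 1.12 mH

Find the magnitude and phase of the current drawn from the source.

Step 1 — Angular frequency: ω = 2π·f = 2π·1e+04 = 6.283e+04 rad/s.
Step 2 — Component impedances:
  Z1: Z = R = 664 Ω
  Z2: Z = 1/(jωC) = -j/(ω·C) = 0 - j36.17 Ω
  Z3: Z = jωL = j·6.283e+04·0.00112 = 0 + j70.37 Ω
Step 3 — With open output, the series arm Z2 and the output shunt Z3 appear in series to ground: Z2 + Z3 = 0 + j34.2 Ω.
Step 4 — Parallel with input shunt Z1: Z_in = Z1 || (Z2 + Z3) = 1.757 + j34.11 Ω = 34.15∠87.1° Ω.
Step 5 — Source phasor: V = 124∠-157.9° V = -114.9 - j46.65 V.
Step 6 — Ohm's law: I = V / Z_total = (-114.9 - j46.65) / (1.757 + j34.11) = -1.537 + j3.289 A.
Step 7 — Convert to polar: |I| = 3.631 A, ∠I = 115.0°.

I = 3.631∠115.0° A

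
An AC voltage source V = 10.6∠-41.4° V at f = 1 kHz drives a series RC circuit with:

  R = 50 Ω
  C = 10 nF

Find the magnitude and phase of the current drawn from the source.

Step 1 — Angular frequency: ω = 2π·f = 2π·1000 = 6283 rad/s.
Step 2 — Component impedances:
  R: Z = R = 50 Ω
  C: Z = 1/(jωC) = -j/(ω·C) = 0 - j1.592e+04 Ω
Step 3 — Series combination: Z_total = R + C = 50 - j1.592e+04 Ω = 1.592e+04∠-89.8° Ω.
Step 4 — Source phasor: V = 10.6∠-41.4° V = 7.951 - j7.01 V.
Step 5 — Ohm's law: I = V / Z_total = (7.951 - j7.01) / (50 - j1.592e+04) = 0.000442 + j0.0004982 A.
Step 6 — Convert to polar: |I| = 0.000666 A, ∠I = 48.4°.

I = 0.000666∠48.4° A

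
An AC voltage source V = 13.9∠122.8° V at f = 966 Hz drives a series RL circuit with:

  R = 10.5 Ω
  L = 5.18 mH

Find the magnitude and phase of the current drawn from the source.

Step 1 — Angular frequency: ω = 2π·f = 2π·966 = 6070 rad/s.
Step 2 — Component impedances:
  R: Z = R = 10.5 Ω
  L: Z = jωL = j·6070·0.00518 = 0 + j31.44 Ω
Step 3 — Series combination: Z_total = R + L = 10.5 + j31.44 Ω = 33.15∠71.5° Ω.
Step 4 — Source phasor: V = 13.9∠122.8° V = -7.53 + j11.68 V.
Step 5 — Ohm's law: I = V / Z_total = (-7.53 + j11.68) / (10.5 + j31.44) = 0.2624 + j0.3271 A.
Step 6 — Convert to polar: |I| = 0.4193 A, ∠I = 51.3°.

I = 0.4193∠51.3° A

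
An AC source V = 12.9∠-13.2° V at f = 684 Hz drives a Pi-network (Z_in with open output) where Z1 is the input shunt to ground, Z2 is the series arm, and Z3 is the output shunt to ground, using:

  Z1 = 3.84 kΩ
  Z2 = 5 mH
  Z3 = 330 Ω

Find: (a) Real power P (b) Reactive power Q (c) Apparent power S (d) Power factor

Step 1 — Angular frequency: ω = 2π·f = 2π·684 = 4298 rad/s.
Step 2 — Component impedances:
  Z1: Z = R = 3840 Ω
  Z2: Z = jωL = j·4298·0.005 = 0 + j21.49 Ω
  Z3: Z = R = 330 Ω
Step 3 — With open output, the series arm Z2 and the output shunt Z3 appear in series to ground: Z2 + Z3 = 330 + j21.49 Ω.
Step 4 — Parallel with input shunt Z1: Z_in = Z1 || (Z2 + Z3) = 304 + j18.22 Ω = 304.5∠3.4° Ω.
Step 5 — Source phasor: V = 12.9∠-13.2° V = 12.56 - j2.946 V.
Step 6 — Current: I = V / Z = 0.04059 - j0.01212 A = 0.04236∠-16.6° A.
Step 7 — Complex power: S = V·I* = 0.5455 + j0.0327 VA.
Step 8 — Real power: P = Re(S) = 0.5455 W.
Step 9 — Reactive power: Q = Im(S) = 0.0327 VAR.
Step 10 — Apparent power: |S| = 0.5465 VA.
Step 11 — Power factor: PF = P/|S| = 0.9982 (lagging).

(a) P = 0.5455 W  (b) Q = 0.0327 VAR  (c) S = 0.5465 VA  (d) PF = 0.9982 (lagging)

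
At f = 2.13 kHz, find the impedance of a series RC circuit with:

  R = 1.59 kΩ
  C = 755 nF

Step 1 — Angular frequency: ω = 2π·f = 2π·2130 = 1.338e+04 rad/s.
Step 2 — Component impedances:
  R: Z = R = 1590 Ω
  C: Z = 1/(jωC) = -j/(ω·C) = 0 - j98.97 Ω
Step 3 — Series combination: Z_total = R + C = 1590 - j98.97 Ω = 1593∠-3.6° Ω.

Z = 1590 - j98.97 Ω = 1593∠-3.6° Ω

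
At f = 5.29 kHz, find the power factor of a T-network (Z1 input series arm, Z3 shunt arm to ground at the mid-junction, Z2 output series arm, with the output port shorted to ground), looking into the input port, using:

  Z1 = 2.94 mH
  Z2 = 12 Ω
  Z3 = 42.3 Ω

Step 1 — Angular frequency: ω = 2π·f = 2π·5290 = 3.324e+04 rad/s.
Step 2 — Component impedances:
  Z1: Z = jωL = j·3.324e+04·0.00294 = 0 + j97.72 Ω
  Z2: Z = R = 12 Ω
  Z3: Z = R = 42.3 Ω
Step 3 — With the output port shorted to ground, the output series arm Z2 runs from the junction to ground; the shunt arm Z3 also runs from the junction to ground. They appear in parallel: Z3 || Z2 = 9.348 Ω.
Step 4 — Series with input arm Z1: Z_in = Z1 + (Z3 || Z2) = 9.348 + j97.72 Ω = 98.17∠84.5° Ω.
Step 5 — Power factor: PF = cos(φ) = Re(Z)/|Z| = 9.3481/98.166 = 0.09523.
Step 6 — Type: Im(Z) = 97.72 ⇒ lagging (phase φ = 84.5°).

PF = 0.09523 (lagging, φ = 84.5°)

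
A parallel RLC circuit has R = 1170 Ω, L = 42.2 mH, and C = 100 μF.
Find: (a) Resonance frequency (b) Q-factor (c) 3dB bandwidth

Step 1 — Resonance: ω₀ = 1/√(LC) = 1/√(0.0422·0.0001) = 486.8 rad/s.
Step 2 — f₀ = ω₀/(2π) = 77.48 Hz.
Step 3 — Parallel Q: Q = R/(ω₀L) = 1170/(486.8·0.0422) = 56.95.
Step 4 — Bandwidth: Δω = ω₀/Q = 8.547 rad/s; BW = Δω/(2π) = 1.36 Hz.

(a) f₀ = 77.48 Hz  (b) Q = 56.95  (c) BW = 1.36 Hz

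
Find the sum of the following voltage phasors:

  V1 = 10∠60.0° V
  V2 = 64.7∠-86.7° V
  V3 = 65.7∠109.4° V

Step 1 — Convert each phasor to rectangular form:
  V1 = 10·(cos(60.0°) + j·sin(60.0°)) = 5 + j8.66 V
  V2 = 64.7·(cos(-86.7°) + j·sin(-86.7°)) = 3.724 - j64.59 V
  V3 = 65.7·(cos(109.4°) + j·sin(109.4°)) = -21.82 + j61.97 V
Step 2 — Sum components: V_total = -13.1 + j6.037 V.
Step 3 — Convert to polar: |V_total| = 14.42 V, ∠V_total = 155.3°.

V_total = 14.42∠155.3° V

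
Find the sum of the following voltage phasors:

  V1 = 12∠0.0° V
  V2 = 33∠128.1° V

Step 1 — Convert each phasor to rectangular form:
  V1 = 12·(cos(0.0°) + j·sin(0.0°)) = 12 V
  V2 = 33·(cos(128.1°) + j·sin(128.1°)) = -20.36 + j25.97 V
Step 2 — Sum components: V_total = -8.362 + j25.97 V.
Step 3 — Convert to polar: |V_total| = 27.28 V, ∠V_total = 107.8°.

V_total = 27.28∠107.8° V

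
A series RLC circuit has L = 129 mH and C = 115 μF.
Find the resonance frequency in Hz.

Step 1 — Resonance condition Im(Z)=0 gives ω₀ = 1/√(LC).
Step 2 — ω₀ = 1/√(0.129·0.000115) = 259.6 rad/s.
Step 3 — f₀ = ω₀/(2π) = 41.32 Hz.

f₀ = 41.32 Hz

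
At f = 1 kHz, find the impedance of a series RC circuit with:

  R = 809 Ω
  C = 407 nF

Step 1 — Angular frequency: ω = 2π·f = 2π·1000 = 6283 rad/s.
Step 2 — Component impedances:
  R: Z = R = 809 Ω
  C: Z = 1/(jωC) = -j/(ω·C) = 0 - j391 Ω
Step 3 — Series combination: Z_total = R + C = 809 - j391 Ω = 898.6∠-25.8° Ω.

Z = 809 - j391 Ω = 898.6∠-25.8° Ω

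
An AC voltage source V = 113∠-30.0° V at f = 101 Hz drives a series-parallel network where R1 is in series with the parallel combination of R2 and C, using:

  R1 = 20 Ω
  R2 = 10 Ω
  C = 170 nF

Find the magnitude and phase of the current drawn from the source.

Step 1 — Angular frequency: ω = 2π·f = 2π·101 = 634.6 rad/s.
Step 2 — Component impedances:
  R1: Z = R = 20 Ω
  R2: Z = R = 10 Ω
  C: Z = 1/(jωC) = -j/(ω·C) = 0 - j9269 Ω
Step 3 — Parallel branch: R2 || C = 1/(1/R2 + 1/C) = 10 - j0.01079 Ω.
Step 4 — Series with R1: Z_total = R1 + (R2 || C) = 30 - j0.01079 Ω = 30∠-0.0° Ω.
Step 5 — Source phasor: V = 113∠-30.0° V = 97.86 - j56.5 V.
Step 6 — Ohm's law: I = V / Z_total = (97.86 - j56.5) / (30 - j0.01079) = 3.263 - j1.882 A.
Step 7 — Convert to polar: |I| = 3.767 A, ∠I = -30.0°.

I = 3.767∠-30.0° A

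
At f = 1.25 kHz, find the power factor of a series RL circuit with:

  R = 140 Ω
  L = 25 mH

Step 1 — Angular frequency: ω = 2π·f = 2π·1250 = 7854 rad/s.
Step 2 — Component impedances:
  R: Z = R = 140 Ω
  L: Z = jωL = j·7854·0.025 = 0 + j196.3 Ω
Step 3 — Series combination: Z_total = R + L = 140 + j196.3 Ω = 241.1∠54.5° Ω.
Step 4 — Power factor: PF = cos(φ) = Re(Z)/|Z| = 140/241.15 = 0.5806.
Step 5 — Type: Im(Z) = 196.3 ⇒ lagging (phase φ = 54.5°).

PF = 0.5806 (lagging, φ = 54.5°)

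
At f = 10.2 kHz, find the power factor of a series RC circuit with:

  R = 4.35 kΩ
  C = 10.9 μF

Step 1 — Angular frequency: ω = 2π·f = 2π·1.02e+04 = 6.409e+04 rad/s.
Step 2 — Component impedances:
  R: Z = R = 4350 Ω
  C: Z = 1/(jωC) = -j/(ω·C) = 0 - j1.432 Ω
Step 3 — Series combination: Z_total = R + C = 4350 - j1.432 Ω = 4350∠-0.0° Ω.
Step 4 — Power factor: PF = cos(φ) = Re(Z)/|Z| = 4350/4350 = 1.
Step 5 — Type: Im(Z) = -1.432 ⇒ leading (phase φ = -0.0°).

PF = 1 (leading, φ = -0.0°)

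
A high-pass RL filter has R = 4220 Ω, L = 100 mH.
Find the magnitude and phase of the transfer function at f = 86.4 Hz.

Step 1 — Angular frequency: ω = 2π·86.4 = 542.9 rad/s.
Step 2 — Transfer function: H(jω) = jωL/(R + jωL).
Step 3 — Numerator jωL = j·54.29; denominator R + jωL = 4220 + j54.29.
Step 4 — H = 0.0001655 + j0.01286.
Step 5 — Magnitude: |H| = 0.01286 (-37.8 dB); phase: φ = 89.3°.

|H| = 0.01286 (-37.8 dB), φ = 89.3°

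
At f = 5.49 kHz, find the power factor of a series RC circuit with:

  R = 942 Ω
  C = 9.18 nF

Step 1 — Angular frequency: ω = 2π·f = 2π·5490 = 3.449e+04 rad/s.
Step 2 — Component impedances:
  R: Z = R = 942 Ω
  C: Z = 1/(jωC) = -j/(ω·C) = 0 - j3158 Ω
Step 3 — Series combination: Z_total = R + C = 942 - j3158 Ω = 3295∠-73.4° Ω.
Step 4 — Power factor: PF = cos(φ) = Re(Z)/|Z| = 942/3295.5 = 0.2858.
Step 5 — Type: Im(Z) = -3158 ⇒ leading (phase φ = -73.4°).

PF = 0.2858 (leading, φ = -73.4°)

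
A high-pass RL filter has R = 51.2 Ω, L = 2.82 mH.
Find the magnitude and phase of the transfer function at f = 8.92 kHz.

Step 1 — Angular frequency: ω = 2π·8920 = 5.605e+04 rad/s.
Step 2 — Transfer function: H(jω) = jωL/(R + jωL).
Step 3 — Numerator jωL = j·158; denominator R + jωL = 51.2 + j158.
Step 4 — H = 0.905 + j0.2932.
Step 5 — Magnitude: |H| = 0.9513 (-0.4 dB); phase: φ = 17.9°.

|H| = 0.9513 (-0.4 dB), φ = 17.9°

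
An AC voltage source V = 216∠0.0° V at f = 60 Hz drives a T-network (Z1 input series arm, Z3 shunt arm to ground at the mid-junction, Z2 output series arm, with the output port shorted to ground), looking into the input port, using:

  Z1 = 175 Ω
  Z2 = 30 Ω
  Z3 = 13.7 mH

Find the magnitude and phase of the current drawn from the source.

Step 1 — Angular frequency: ω = 2π·f = 2π·60 = 377 rad/s.
Step 2 — Component impedances:
  Z1: Z = R = 175 Ω
  Z2: Z = R = 30 Ω
  Z3: Z = jωL = j·377·0.0137 = 0 + j5.165 Ω
Step 3 — With the output port shorted to ground, the output series arm Z2 runs from the junction to ground; the shunt arm Z3 also runs from the junction to ground. They appear in parallel: Z3 || Z2 = 0.8636 + j5.016 Ω.
Step 4 — Series with input arm Z1: Z_in = Z1 + (Z3 || Z2) = 175.9 + j5.016 Ω = 175.9∠1.6° Ω.
Step 5 — Source phasor: V = 216∠0.0° V = 216 V.
Step 6 — Ohm's law: I = V / Z_total = (216) / (175.9 + j5.016) = 1.227 - j0.035 A.
Step 7 — Convert to polar: |I| = 1.228 A, ∠I = -1.6°.

I = 1.228∠-1.6° A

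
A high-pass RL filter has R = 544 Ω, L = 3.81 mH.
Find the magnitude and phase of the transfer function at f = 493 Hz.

Step 1 — Angular frequency: ω = 2π·493 = 3098 rad/s.
Step 2 — Transfer function: H(jω) = jωL/(R + jωL).
Step 3 — Numerator jωL = j·11.8; denominator R + jωL = 544 + j11.8.
Step 4 — H = 0.0004704 + j0.02168.
Step 5 — Magnitude: |H| = 0.02169 (-33.3 dB); phase: φ = 88.8°.

|H| = 0.02169 (-33.3 dB), φ = 88.8°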